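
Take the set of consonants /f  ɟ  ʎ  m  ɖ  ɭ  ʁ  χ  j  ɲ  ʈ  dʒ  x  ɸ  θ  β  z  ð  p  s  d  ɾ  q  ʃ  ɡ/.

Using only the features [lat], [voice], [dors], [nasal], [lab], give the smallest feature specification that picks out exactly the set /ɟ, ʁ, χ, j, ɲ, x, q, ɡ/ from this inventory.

Every target segment is [−lateral], [+dorsal]; each remaining inventory member fails at least one of these. Each conjunct is needed — [+dorsal] alone would also admit /ʎ/; [−lateral] alone would also admit /f, m, ɖ, ʈ, …/ — and no other single listed feature has exactly this extension, so two is the minimum.

[−lat, +dors]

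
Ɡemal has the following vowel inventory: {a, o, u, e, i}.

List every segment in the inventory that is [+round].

o, u

The feature [round] marks segments produced with lip rounding. In this inventory /o, u/ have that property, so they are [+round]; /a, e, i/ are [−round].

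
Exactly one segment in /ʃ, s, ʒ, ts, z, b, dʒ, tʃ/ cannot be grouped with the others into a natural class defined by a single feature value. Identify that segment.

The remaining segments after removing /b/ share [+strident]; /b/ (voiced bilabial stop) is [-strident]. For every other candidate removal, the leftover set fails to share any single feature value that the removed segment lacks.

b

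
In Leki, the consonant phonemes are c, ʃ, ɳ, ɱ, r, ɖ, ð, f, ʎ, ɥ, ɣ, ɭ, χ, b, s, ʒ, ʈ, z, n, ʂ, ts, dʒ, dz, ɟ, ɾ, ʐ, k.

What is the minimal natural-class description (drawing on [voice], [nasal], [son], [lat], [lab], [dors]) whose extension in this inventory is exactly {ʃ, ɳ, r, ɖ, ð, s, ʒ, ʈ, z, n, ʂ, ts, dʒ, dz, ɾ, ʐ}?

The class [-lateral], [-labial], [-dorsal] has exactly /ʃ, ɳ, r, ɖ, ð, s, ʒ, ʈ, z, n, ʂ, ts, dʒ, dz, ɾ, ʐ/ as its extension in this inventory. No smaller conjunction from the listed features achieves this: [-labial, -dorsal] alone would also admit /ɭ/; [-lateral, -dorsal] alone would also admit /ɱ, f, b/; [-lateral, -labial] alone would also admit /c, ɣ, χ, ɟ, …/; and checking the remaining two-feature bundles turns up none with this extension.

[-lat, -lab, -dors]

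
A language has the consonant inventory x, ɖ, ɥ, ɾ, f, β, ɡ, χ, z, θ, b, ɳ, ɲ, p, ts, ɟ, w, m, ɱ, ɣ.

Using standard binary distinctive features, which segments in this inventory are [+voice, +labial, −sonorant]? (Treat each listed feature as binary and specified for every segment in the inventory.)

β, b

Checking each segment against [+voice], [+labial], [−sonorant]: /β/ (voiced bilabial fricative), /b/ (voiced bilabial stop) satisfy every feature; every other segment in the inventory fails at least one.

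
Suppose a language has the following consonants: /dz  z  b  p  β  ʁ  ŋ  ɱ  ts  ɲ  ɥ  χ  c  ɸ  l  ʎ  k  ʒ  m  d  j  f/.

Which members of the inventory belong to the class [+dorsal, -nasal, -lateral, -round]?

Checking each segment against [+dorsal], [-nasal], [-lateral], [-round]: /ʁ/ (voiced uvular fricative), /χ/ (voiceless uvular fricative), /c/ (voiceless palatal stop), /k/ (voiceless velar stop), /j/ (palatal glide) satisfy every feature; every other segment in the inventory fails at least one.

ʁ, χ, c, k, j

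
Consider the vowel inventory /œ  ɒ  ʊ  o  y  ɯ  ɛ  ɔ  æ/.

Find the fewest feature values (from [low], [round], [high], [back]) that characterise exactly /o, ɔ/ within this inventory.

[−high, −low, +back]

The class [−high], [−low], [+back] has exactly /o, ɔ/ as its extension in this inventory. No smaller conjunction from the listed features achieves this: [−low, +back] alone would also admit /ʊ, ɯ/; [−high, +back] alone would also admit /ɒ/; [−high, −low] alone would also admit /œ, ɛ/; and checking the remaining two-feature bundles turns up none with this extension.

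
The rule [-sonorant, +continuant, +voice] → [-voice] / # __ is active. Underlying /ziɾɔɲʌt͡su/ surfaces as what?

[siɾɔɲʌt͡su]

Only the initial segment /z/ is both word-initial and matches the structural description. It is a voiced alveolar fricative, so [-sonorant, +continuant, +voice] holds; changing it to [-voice] with all other features held fixed yields /s/ (voiceless alveolar fricative). No other segment meets both the structural description and the environment, so the output is [siɾɔɲʌt͡su].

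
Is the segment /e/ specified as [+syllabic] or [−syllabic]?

As the mid front unrounded tense vowel, /e/ is [+syllabic].

[+syllabic]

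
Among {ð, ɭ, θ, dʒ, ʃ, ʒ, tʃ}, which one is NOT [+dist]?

ɭ

Every segment except /ɭ/ is [+distributed]. /ɭ/ (retroflex lateral approximant) is [-distributed], so it is the exception.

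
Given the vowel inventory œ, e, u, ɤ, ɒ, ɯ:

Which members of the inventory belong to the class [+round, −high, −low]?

Checking each segment against [+round], [−high], [−low]: /œ/ (mid front rounded lax vowel) satisfies every feature; every other segment in the inventory fails at least one.

œ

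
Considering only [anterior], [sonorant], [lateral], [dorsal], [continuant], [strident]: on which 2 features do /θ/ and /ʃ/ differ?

[strident], [anterior]

/θ/ (voiceless dental fricative) and /ʃ/ (voiceless postalveolar fricative) agree on [−sonorant], [−lateral], [−dorsal], [+continuant]. They differ on [strident] (/θ/ [−], /ʃ/ [+]), [anterior] (/θ/ [+], /ʃ/ [−]).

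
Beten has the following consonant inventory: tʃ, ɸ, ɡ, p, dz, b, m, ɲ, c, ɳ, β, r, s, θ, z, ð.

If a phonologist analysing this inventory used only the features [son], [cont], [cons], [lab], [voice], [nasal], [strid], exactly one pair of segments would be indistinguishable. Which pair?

ɲ, ɳ

/ɲ/ (palatal nasal) and /ɳ/ (retroflex nasal) are both [+sonorant], [-continuant], [+consonantal], [-labial], [+voice], [+nasal], [-strident], so none of the listed features separates them. (They do differ in [dorsal], which is not among the given features.) Every other pair in the inventory differs on at least one listed feature.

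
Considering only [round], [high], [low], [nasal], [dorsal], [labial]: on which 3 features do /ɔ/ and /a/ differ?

[labial], [round], [low]

/ɔ/ is the mid back rounded lax vowel and /a/ is the low unrounded vowel. Both are [-high], [-nasal], [+dorsal]. /ɔ/ is [+labial] while /a/ is [-labial]; /ɔ/ is [+round] while /a/ is [-round]; /ɔ/ is [-low] while /a/ is [+low], so the distinguishing features are [labial], [round], [low].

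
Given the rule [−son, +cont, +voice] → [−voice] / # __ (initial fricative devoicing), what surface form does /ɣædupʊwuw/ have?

[xædupʊwuw]

Only the initial segment /ɣ/ is both word-initial and matches the structural description. It is a voiced velar fricative, so [−son, +cont, +voice] holds; changing it to [−voice] with all other features held fixed yields /x/ (voiceless velar fricative). No other segment meets both the structural description and the environment, so the output is [xædupʊwuw].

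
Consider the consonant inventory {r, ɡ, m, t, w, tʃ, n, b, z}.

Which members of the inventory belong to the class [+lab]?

m, w, b

The feature [labial] marks segments articulated with one or both lips. In this inventory /m, w, b/ have that property, so they are [+labial]; /r, ɡ, t, tʃ, n, z/ are [−labial].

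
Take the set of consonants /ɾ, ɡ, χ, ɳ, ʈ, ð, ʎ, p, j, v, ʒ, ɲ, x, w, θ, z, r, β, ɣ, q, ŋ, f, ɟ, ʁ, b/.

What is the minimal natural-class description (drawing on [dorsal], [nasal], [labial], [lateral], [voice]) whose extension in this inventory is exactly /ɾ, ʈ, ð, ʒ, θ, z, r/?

[-nasal, -labial, -dorsal]

Every target segment is [-nasal], [-labial], [-dorsal]; each remaining inventory member fails at least one of these. Each conjunct is needed — [-labial, -dorsal] alone would also admit /ɳ/; [-nasal, -dorsal] alone would also admit /p, v, β, f, …/; [-nasal, -labial] alone would also admit /ɡ, χ, ʎ, j, …/ — and no other combination of two listed features has exactly this extension, so three is the minimum.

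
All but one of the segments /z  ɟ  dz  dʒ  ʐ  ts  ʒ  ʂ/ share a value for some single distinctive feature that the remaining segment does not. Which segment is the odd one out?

ɟ

[strident] (equivalently [dorsal]) groups all but one: /ʂ, ʐ, ts, z, ʒ, dʒ, dz/ share [+strident] while /ɟ/ (voiced palatal stop) alone is [−strident]. Removing any other segment would not leave a single-feature class that excludes it.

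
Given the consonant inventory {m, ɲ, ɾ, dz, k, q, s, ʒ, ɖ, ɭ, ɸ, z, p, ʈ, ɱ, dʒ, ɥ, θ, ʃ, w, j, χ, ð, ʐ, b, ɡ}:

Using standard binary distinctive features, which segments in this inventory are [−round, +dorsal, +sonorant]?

Checking each segment against [−round], [+dorsal], [+sonorant]: /ɲ/ (palatal nasal), /j/ (palatal glide) satisfy every feature; every other segment in the inventory fails at least one.

ɲ, j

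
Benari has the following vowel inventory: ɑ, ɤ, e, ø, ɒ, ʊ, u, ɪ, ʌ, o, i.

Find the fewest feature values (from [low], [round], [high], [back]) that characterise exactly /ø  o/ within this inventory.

[−high, −low, +round]

The class [−high], [−low], [+round] has exactly /ø, o/ as its extension in this inventory. No smaller conjunction from the listed features achieves this: [−low, +round] alone would also admit /ʊ, u/; [−high, +round] alone would also admit /ɒ/; [−high, −low] alone would also admit /ɤ, e, ʌ/; and checking the remaining two-feature bundles turns up none with this extension.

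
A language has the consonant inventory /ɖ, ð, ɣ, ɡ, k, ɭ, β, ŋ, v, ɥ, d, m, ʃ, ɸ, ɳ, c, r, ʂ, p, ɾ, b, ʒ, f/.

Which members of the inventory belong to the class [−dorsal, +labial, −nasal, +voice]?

β, v, b

Among the inventory, the [−dorsal] segments are /ɖ, ð, ɭ, β, v, d, m, ʃ, ɸ, ɳ, r, ʂ, p, ɾ, b, ʒ, f/.
Of those, [+labial] gives /β, v, m, ɸ, p, b, f/.
Of those, [−nasal] gives /β, v, ɸ, p, b, f/.
Within that set, [+voice] leaves /β, v, b/.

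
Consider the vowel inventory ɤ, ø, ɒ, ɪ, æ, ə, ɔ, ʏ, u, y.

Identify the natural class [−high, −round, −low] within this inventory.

ɤ, ə

Eliminate segments failing any feature: /ø, ɒ, ɔ/ are [+round]; /ɪ, ʏ, u, y/ are [+high]; /æ/ is [+low]. The remaining /ɤ, ə/ satisfy [−high], [−round], [−low].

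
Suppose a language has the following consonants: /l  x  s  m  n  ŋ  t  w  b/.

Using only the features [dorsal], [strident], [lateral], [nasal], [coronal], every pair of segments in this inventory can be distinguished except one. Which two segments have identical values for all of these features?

On the given features, /x/ and /w/ have an identical profile: [+dorsal], [-strident], [-lateral], [-nasal], [-coronal]. No other two segments in the inventory coincide on all 5 features. (They do differ in [sonorant], [voice], [labial] and [round], which are not among the given features.)

x, w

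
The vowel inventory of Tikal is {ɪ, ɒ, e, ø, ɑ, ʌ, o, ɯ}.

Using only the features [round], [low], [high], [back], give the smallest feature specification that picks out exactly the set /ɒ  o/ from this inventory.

The class [+back], [+round] has exactly /ɒ, o/ as its extension in this inventory. No smaller conjunction from the listed features achieves this: [+round] alone would also admit /ø/; [+back] alone would also admit /ɑ, ʌ, ɯ/; and checking the remaining single features turns up none with this extension.

[+back, +round]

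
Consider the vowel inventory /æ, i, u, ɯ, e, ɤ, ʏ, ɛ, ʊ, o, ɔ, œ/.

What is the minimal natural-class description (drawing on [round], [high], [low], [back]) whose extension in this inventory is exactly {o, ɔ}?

The class [−high], [+back], [+round] has exactly /o, ɔ/ as its extension in this inventory. No smaller conjunction from the listed features achieves this: [+back, +round] alone would also admit /u, ʊ/; [−high, +round] alone would also admit /œ/; [−high, +back] alone would also admit /ɤ/; and checking the remaining two-feature bundles turns up none with this extension.

[−high, +back, +round]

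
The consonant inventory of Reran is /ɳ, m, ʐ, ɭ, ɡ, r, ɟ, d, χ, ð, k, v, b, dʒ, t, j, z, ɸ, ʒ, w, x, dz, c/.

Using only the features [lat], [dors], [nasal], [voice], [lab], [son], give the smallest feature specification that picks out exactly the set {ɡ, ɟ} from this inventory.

[-son, +voice, +dors]

/ɡ, ɟ/ are all [-sonorant], [+voice], [+dorsal], and no other segment in the inventory matches all three values. Dropping any one of them over-generates: [+voice, +dorsal] alone would also admit /j, w/; [-sonorant, +dorsal] alone would also admit /χ, k, x, c/; [-sonorant, +voice] alone would also admit /ʐ, d, ð, v, …/. No other combination of two listed features picks out exactly this set either, so fewer than three features will not do.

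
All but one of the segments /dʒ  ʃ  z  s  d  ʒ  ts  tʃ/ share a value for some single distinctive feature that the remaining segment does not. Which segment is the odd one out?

d

[strident] groups all but one: /ts, tʃ, z, s, dʒ, ʃ, ʒ/ share [+strident] while /d/ (voiced alveolar stop) alone is [-strident]. Removing any other segment would not leave a single-feature class that excludes it.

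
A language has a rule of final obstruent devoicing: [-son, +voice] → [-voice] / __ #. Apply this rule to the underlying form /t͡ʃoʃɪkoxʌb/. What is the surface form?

/b/ satisfies [-son, +voice] and sits in __ #. The [-voice] counterpart of the voiced bilabial stop is /p/. Other segments in /t͡ʃoʃɪkoxʌb/ either fail the structural description or are not in the environment, so the surface form is [t͡ʃoʃɪkoxʌp].

[t͡ʃoʃɪkoxʌp]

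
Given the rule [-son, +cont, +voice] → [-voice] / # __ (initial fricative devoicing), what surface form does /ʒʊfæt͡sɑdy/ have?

Only the initial segment /ʒ/ is both word-initial and matches the structural description. It is a voiced postalveolar fricative, so [-son, +cont, +voice] holds; changing it to [-voice] with all other features held fixed yields /ʃ/ (voiceless postalveolar fricative). No other segment meets both the structural description and the environment, so the output is [ʃʊfæt͡sɑdy].

[ʃʊfæt͡sɑdy]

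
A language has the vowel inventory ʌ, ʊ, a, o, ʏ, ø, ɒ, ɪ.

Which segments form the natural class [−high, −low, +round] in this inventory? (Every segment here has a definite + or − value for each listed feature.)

Among the inventory, the [−high] segments are /ʌ, a, o, ø, ɒ/.
Of those, [−low] gives /ʌ, o, ø/.
Within that set, [+round] leaves /o, ø/.

o, ø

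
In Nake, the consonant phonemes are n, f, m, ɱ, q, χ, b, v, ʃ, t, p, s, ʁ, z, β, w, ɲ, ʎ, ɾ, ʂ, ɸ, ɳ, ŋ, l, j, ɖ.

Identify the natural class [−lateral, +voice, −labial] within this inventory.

n, ʁ, z, ɲ, ɾ, ɳ, ŋ, j, ɖ

First, the [−lateral] segments are /n, f, m, ɱ, q, χ, b, v, ʃ, t, p, s, ʁ, z, β, w, ɲ, ɾ, ʂ, ɸ, ɳ, ŋ, j, ɖ/.
Intersecting with [+voice] gives /n, m, ɱ, b, v, ʁ, z, β, w, ɲ, ɾ, ɳ, ŋ, j, ɖ/.
Of those, [−labial] leaves /n, ʁ, z, ɲ, ɾ, ɳ, ŋ, j, ɖ/.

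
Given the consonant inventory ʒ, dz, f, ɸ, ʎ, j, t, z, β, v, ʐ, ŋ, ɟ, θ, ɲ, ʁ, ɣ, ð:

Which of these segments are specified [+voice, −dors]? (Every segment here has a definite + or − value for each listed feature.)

ʒ, dz, z, β, v, ʐ, ð

Eliminate segments failing any feature: /f, ɸ, t, θ/ are [−voice]; /ʎ, j, ŋ, ɟ, ɲ, ʁ, ɣ/ are [+dorsal]. The remaining /ʒ, dz, z, β, v, ʐ, ð/ satisfy [+voice], [−dorsal].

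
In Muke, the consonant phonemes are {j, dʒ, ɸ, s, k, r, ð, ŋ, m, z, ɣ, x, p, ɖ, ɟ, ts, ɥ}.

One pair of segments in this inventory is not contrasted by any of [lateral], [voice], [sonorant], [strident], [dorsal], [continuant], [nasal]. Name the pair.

ɥ, j

On the given features, /ɥ/ and /j/ have an identical profile: [-lateral], [+voice], [+sonorant], [-strident], [+dorsal], [+continuant], [-nasal]. No other two segments in the inventory coincide on all 7 features. (They do differ in [labial] and [round], which are not among the given features.)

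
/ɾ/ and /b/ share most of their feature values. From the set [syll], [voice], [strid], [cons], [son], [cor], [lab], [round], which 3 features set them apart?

/ɾ/ is the alveolar tap and /b/ is the voiced bilabial stop. Both are [-syllabic], [+voice], [-strident], [+consonantal], [-round]. /ɾ/ is [+sonorant] while /b/ is [-sonorant]; /ɾ/ is [-labial] while /b/ is [+labial]; /ɾ/ is [+coronal] while /b/ is [-coronal], so the distinguishing features are [sonorant], [labial], [coronal].

[sonorant], [labial], [coronal]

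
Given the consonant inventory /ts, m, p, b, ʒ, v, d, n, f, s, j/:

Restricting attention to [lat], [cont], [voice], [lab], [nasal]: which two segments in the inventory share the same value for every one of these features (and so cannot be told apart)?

On the given features, /ʒ/ and /j/ have an identical profile: [-lateral], [+continuant], [+voice], [-labial], [-nasal]. No other two segments in the inventory coincide on all 5 features. (They do differ in [sonorant], [strident] and [dorsal], which are not among the given features.)

ʒ, j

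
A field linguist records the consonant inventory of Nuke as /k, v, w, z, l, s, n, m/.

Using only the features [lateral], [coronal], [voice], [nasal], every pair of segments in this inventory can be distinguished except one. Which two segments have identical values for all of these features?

On the given features, /w/ and /v/ have an identical profile: [−lateral], [−coronal], [+voice], [−nasal]. No other two segments in the inventory coincide on all 4 features. (They do differ in [sonorant], [round] and [dorsal], which are not among the given features.)

w, v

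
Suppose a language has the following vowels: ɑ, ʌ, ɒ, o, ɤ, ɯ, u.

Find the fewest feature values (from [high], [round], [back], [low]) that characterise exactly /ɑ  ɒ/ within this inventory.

Every target segment is [+low] and no other inventory member is, so one feature is enough.

[+low]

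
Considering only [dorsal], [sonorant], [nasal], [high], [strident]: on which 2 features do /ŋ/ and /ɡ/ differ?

[sonorant], [nasal]

/ŋ/ (velar nasal) and /ɡ/ (voiced velar stop) agree on [+dorsal], [+high], [−strident]. They differ on [sonorant] (/ŋ/ [+], /ɡ/ [−]), [nasal] (/ŋ/ [+], /ɡ/ [−]).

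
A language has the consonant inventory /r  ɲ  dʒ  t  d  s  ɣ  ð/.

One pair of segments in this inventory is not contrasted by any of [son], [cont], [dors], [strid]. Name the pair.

Both /d/ and /t/ are [−sonorant], [−continuant], [−dorsal], [−strident]. Since the list omits [voice] — which does distinguish the voiced alveolar stop from the voiceless alveolar stop — this pair collapses; all other pairs remain distinct.

d, t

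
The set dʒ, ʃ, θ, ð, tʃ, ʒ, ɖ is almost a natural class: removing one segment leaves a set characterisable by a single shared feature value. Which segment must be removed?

ɖ

/ʃ, ð, ʒ, θ, dʒ, tʃ/ are all [+distributed], but /ɖ/ (voiced retroflex stop) is [-distributed]. No other single segment can be removed to leave a set sharing one feature value that the removed segment lacks, so /ɖ/ is the odd one out.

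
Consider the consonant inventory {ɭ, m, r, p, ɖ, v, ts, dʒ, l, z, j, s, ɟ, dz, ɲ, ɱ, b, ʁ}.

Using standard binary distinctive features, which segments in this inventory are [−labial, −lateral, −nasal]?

r, ɖ, ts, dʒ, z, j, s, ɟ, dz, ʁ

Eliminate segments failing any feature: /ɭ, l/ are [+lateral]; /m, p, v, ɱ, b/ are [+labial]; /ɲ/ is [+nasal]. The remaining /r, ɖ, ts, dʒ, z, j, s, ɟ, dz, ʁ/ satisfy [−labial], [−lateral], [−nasal].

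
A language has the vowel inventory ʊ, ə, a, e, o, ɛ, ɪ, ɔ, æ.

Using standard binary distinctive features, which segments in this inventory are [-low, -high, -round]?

ə, e, ɛ

Checking each segment against [-low], [-high], [-round]: /ə/ (mid central vowel (schwa)), /e/ (mid front unrounded tense vowel), /ɛ/ (mid front unrounded lax vowel) satisfy every feature; every other segment in the inventory fails at least one.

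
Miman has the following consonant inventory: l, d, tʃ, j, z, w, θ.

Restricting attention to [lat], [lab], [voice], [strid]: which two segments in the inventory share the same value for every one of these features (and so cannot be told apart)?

d, j

Both /d/ and /j/ are [−lateral], [−labial], [+voice], [−strident]. Since the list omits [sonorant], [continuant] and [dorsal] — which do distinguish the voiced alveolar stop from the palatal glide — this pair collapses; all other pairs remain distinct.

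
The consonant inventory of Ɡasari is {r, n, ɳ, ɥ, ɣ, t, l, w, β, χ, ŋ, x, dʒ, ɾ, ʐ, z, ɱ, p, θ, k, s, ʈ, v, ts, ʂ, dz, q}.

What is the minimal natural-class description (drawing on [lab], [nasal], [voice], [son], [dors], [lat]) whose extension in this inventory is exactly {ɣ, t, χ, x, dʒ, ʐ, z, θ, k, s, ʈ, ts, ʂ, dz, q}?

The class [−sonorant], [−labial] has exactly /ɣ, t, χ, x, dʒ, ʐ, z, θ, k, s, ʈ, ts, ʂ, dz, q/ as its extension in this inventory. No smaller conjunction from the listed features achieves this: [−labial] alone would also admit /r, n, ɳ, l, …/; [−sonorant] alone would also admit /β, p, v/; and checking the remaining single features turns up none with this extension.

[−son, −lab]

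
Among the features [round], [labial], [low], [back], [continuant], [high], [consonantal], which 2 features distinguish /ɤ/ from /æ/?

/ɤ/ is the mid back unrounded tense vowel and /æ/ is the low front unrounded vowel. Both are [−round], [−labial], [+continuant], [−high], [−consonantal]. /ɤ/ is [−low] while /æ/ is [+low]; /ɤ/ is [+back] while /æ/ is [−back], so the distinguishing features are [low], [back].

[low], [back]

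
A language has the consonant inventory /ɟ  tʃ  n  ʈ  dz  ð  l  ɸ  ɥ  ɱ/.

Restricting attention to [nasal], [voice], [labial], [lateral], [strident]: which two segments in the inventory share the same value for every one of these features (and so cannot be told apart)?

ɟ, ð

/ɟ/ (voiced palatal stop) and /ð/ (voiced dental fricative) are both [-nasal], [+voice], [-labial], [-lateral], [-strident], so none of the listed features separates them. (They do differ in [continuant] and [dorsal], which are not among the given features.) Every other pair in the inventory differs on at least one listed feature.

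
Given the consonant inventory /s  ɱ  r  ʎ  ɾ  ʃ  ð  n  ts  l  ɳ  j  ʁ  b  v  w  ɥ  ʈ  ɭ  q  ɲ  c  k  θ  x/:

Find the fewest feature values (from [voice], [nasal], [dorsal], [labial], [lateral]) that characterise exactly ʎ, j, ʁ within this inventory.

[+voice, -nasal, -labial, +dorsal]

Every target segment is [+voice], [-nasal], [-labial], [+dorsal]; each remaining inventory member fails at least one of these. Each conjunct is needed — [-nasal, -labial, +dorsal] alone would also admit /q, c, k, x/; [+voice, -labial, +dorsal] alone would also admit /ɲ/; [+voice, -nasal, +dorsal] alone would also admit /w, ɥ/; [+voice, -nasal, -labial] alone would also admit /r, ɾ, ð, l, …/ — and no other combination of three listed features has exactly this extension, so four is the minimum.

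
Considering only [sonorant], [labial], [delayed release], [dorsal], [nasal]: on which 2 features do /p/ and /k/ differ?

[labial], [dorsal]

The two segments share [−sonorant], [−delayed release], [−nasal]. The only features from the list on which they differ: /p/ is [+labial] while /k/ is [−labial]; /p/ is [−dorsal] while /k/ is [+dorsal].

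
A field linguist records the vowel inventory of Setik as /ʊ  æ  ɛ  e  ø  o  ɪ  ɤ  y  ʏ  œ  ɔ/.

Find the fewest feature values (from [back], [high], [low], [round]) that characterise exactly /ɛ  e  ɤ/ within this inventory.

Every target segment is [-high], [-low], [-round]; each remaining inventory member fails at least one of these. Each conjunct is needed — [-low, -round] alone would also admit /ɪ/; [-high, -round] alone would also admit /æ/; [-high, -low] alone would also admit /ø, o, œ, ɔ/ — and no other combination of two listed features has exactly this extension, so three is the minimum.

[-high, -low, -round]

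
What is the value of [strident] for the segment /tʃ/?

[+strident]

As the voiceless postalveolar affricate, /tʃ/ is [+strident].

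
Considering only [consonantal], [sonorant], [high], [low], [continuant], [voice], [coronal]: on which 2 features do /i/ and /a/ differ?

/i/ (high front unrounded tense vowel) and /a/ (low unrounded vowel) agree on [-consonantal], [+sonorant], [+continuant], [+voice], [-coronal]. They differ on [high] (/i/ [+], /a/ [-]), [low] (/i/ [-], /a/ [+]).

[high], [low]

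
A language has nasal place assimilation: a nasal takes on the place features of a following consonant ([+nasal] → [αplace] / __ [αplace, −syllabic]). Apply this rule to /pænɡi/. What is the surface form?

[pæŋɡi]

The only nasal preceding a consonant is /n/ before /ɡ/. /ɡ/ is [+dorsal], so /n/ → /ŋ/, giving [pæŋɡi].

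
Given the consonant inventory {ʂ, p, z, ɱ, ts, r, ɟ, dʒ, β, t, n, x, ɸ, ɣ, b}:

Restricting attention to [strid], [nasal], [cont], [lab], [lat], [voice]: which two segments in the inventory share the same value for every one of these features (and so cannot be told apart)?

Both /r/ and /ɣ/ are [−strident], [−nasal], [+continuant], [−labial], [−lateral], [+voice]. Since the list omits [sonorant], [coronal] and [dorsal] — which do distinguish the alveolar trill from the voiced velar fricative — this pair collapses; all other pairs remain distinct.

r, ɣ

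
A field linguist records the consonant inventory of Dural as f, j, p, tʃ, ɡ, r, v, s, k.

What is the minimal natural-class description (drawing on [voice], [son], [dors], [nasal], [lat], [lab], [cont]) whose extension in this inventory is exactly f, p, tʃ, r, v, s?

The target set is precisely the extension of [−dorsal] in this inventory.

[−dors]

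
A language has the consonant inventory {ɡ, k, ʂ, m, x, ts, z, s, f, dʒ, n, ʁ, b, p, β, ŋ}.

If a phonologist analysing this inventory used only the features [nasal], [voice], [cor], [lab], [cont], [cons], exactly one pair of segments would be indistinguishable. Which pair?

ʂ, s

Both /ʂ/ and /s/ are [−nasal], [−voice], [+coronal], [−labial], [+continuant], [+consonantal]. Since the list omits [anterior] — which does distinguish the voiceless retroflex fricative from the voiceless alveolar fricative — this pair collapses; all other pairs remain distinct.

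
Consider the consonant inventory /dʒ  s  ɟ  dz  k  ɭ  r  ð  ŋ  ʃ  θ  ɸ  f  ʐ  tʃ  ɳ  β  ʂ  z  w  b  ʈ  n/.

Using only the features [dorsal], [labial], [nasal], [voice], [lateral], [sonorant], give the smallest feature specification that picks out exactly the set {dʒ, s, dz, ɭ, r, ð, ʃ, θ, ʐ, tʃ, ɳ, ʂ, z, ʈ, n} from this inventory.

/dʒ, s, dz, ɭ, r, ð, ʃ, θ, ʐ, tʃ, ɳ, ʂ, z, ʈ, n/ are all [-labial], [-dorsal], and no other segment in the inventory matches both values. Dropping any one of them over-generates: [-dorsal] alone would also admit /ɸ, f, β, b/; [-labial] alone would also admit /ɟ, k, ŋ/. No other single listed feature picks out exactly this set either, so fewer than two features will not do.

[-labial, -dorsal]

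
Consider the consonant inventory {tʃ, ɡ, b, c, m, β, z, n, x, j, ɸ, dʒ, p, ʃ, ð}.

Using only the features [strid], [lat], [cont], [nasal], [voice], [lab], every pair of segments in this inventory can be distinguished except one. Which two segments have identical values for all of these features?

j, ð

Both /j/ and /ð/ are [−strident], [−lateral], [+continuant], [−nasal], [+voice], [−labial]. Since the list omits [sonorant] and [dorsal] — which do distinguish the palatal glide from the voiced dental fricative — this pair collapses; all other pairs remain distinct.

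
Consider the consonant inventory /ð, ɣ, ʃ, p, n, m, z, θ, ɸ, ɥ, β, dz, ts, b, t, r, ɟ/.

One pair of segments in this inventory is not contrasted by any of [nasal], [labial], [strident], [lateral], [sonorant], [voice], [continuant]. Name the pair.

Both /ɣ/ and /ð/ are [−nasal], [−labial], [−strident], [−lateral], [−sonorant], [+voice], [+continuant]. Since the list omits [coronal] and [dorsal] — which do distinguish the voiced velar fricative from the voiced dental fricative — this pair collapses; all other pairs remain distinct.

ɣ, ð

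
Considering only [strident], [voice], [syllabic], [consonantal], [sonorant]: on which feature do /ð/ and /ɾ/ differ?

The two segments share [−strident], [+voice], [−syllabic], [+consonantal]. The only feature from the list on which they differ: /ð/ is [−sonorant] while /ɾ/ is [+sonorant].

[sonorant]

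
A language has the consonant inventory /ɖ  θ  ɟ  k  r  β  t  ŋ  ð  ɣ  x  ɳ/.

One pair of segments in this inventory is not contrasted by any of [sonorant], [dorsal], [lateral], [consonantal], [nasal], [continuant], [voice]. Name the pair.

Both /ð/ and /β/ are [−sonorant], [−dorsal], [−lateral], [+consonantal], [−nasal], [+continuant], [+voice]. Since the list omits [labial] and [coronal] — which do distinguish the voiced dental fricative from the voiced bilabial fricative — this pair collapses; all other pairs remain distinct.

ð, β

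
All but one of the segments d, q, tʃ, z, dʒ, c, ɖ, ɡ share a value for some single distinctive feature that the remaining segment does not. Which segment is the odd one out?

z

/d, ɡ, dʒ, tʃ, q, c, ɖ/ are all [-continuant], but /z/ (voiced alveolar fricative) is [+continuant]. No other single segment can be removed to leave a set sharing one feature value that the removed segment lacks, so /z/ is the odd one out.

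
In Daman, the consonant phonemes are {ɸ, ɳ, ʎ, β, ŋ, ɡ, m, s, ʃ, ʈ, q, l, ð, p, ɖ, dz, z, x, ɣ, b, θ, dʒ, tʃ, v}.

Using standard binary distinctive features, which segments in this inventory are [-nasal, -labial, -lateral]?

ɡ, s, ʃ, ʈ, q, ð, ɖ, dz, z, x, ɣ, θ, dʒ, tʃ

First, the [-nasal] segments are /ɸ, ʎ, β, ɡ, s, ʃ, ʈ, q, l, ð, p, ɖ, dz, z, x, ɣ, b, θ, dʒ, tʃ, v/.
Then [-labial] gives /ʎ, ɡ, s, ʃ, ʈ, q, l, ð, ɖ, dz, z, x, ɣ, θ, dʒ, tʃ/.
Intersecting with [-lateral] leaves /ɡ, s, ʃ, ʈ, q, ð, ɖ, dz, z, x, ɣ, θ, dʒ, tʃ/.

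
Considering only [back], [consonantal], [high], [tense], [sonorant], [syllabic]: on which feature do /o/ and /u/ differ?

[high]

The two segments share [+back], [−consonantal], [+tense], [+sonorant], [+syllabic]. The only feature from the list on which they differ: /o/ is [−high] while /u/ is [+high].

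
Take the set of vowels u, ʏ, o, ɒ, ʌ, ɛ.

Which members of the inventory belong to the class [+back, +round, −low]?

The [+back] segments are /u, o, ɒ, ʌ/.
Within that set, [+round] gives /u, o, ɒ/.
Then [−low] leaves /u, o/.

u, o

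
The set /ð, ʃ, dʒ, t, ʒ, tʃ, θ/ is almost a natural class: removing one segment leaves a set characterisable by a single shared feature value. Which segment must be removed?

t

The remaining segments after removing /t/ share [+distributed]; /t/ (voiceless alveolar stop) is [-distributed]. For every other candidate removal, the leftover set fails to share any single feature value that the removed segment lacks.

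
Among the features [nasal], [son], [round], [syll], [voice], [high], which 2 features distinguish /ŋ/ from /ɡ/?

[sonorant], [nasal]

/ŋ/ (velar nasal) and /ɡ/ (voiced velar stop) agree on [−round], [−syllabic], [+voice], [+high]. They differ on [sonorant] (/ŋ/ [+], /ɡ/ [−]), [nasal] (/ŋ/ [+], /ɡ/ [−]).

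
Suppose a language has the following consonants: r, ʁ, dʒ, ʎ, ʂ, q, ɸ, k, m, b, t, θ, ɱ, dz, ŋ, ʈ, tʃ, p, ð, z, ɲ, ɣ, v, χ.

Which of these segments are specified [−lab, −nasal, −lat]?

r, ʁ, dʒ, ʂ, q, k, t, θ, dz, ʈ, tʃ, ð, z, ɣ, χ

Among the inventory, the [−labial] segments are /r, ʁ, dʒ, ʎ, ʂ, q, k, t, θ, dz, ŋ, ʈ, tʃ, ð, z, ɲ, ɣ, χ/.
Then [−nasal] gives /r, ʁ, dʒ, ʎ, ʂ, q, k, t, θ, dz, ʈ, tʃ, ð, z, ɣ, χ/.
Intersecting with [−lateral] leaves /r, ʁ, dʒ, ʂ, q, k, t, θ, dz, ʈ, tʃ, ð, z, ɣ, χ/.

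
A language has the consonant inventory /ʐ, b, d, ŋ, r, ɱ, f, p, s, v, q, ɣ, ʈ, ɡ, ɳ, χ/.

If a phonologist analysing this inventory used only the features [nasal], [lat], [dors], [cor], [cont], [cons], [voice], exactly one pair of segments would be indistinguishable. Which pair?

/ʐ/ (voiced retroflex fricative) and /r/ (alveolar trill) are both [−nasal], [−lateral], [−dorsal], [+coronal], [+continuant], [+consonantal], [+voice], so none of the listed features separates them. (They do differ in [sonorant], [strident] and [anterior], which are not among the given features.) Every other pair in the inventory differs on at least one listed feature.

ʐ, r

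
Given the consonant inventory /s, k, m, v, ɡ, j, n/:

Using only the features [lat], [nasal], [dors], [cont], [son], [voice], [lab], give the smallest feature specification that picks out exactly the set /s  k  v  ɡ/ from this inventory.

[-son]

The target set is precisely the extension of [-sonorant] in this inventory.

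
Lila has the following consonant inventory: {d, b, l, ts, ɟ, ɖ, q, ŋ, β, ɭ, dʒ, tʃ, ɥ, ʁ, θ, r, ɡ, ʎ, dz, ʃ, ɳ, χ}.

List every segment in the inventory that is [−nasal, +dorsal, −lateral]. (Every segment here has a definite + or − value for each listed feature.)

First, the [−nasal] segments are /d, b, l, ts, ɟ, ɖ, q, β, ɭ, dʒ, tʃ, ɥ, ʁ, θ, r, ɡ, ʎ, dz, ʃ, χ/.
Then [+dorsal] gives /ɟ, q, ɥ, ʁ, ɡ, ʎ, χ/.
Intersecting with [−lateral] leaves /ɟ, q, ɥ, ʁ, ɡ, χ/.

ɟ, q, ɥ, ʁ, ɡ, χ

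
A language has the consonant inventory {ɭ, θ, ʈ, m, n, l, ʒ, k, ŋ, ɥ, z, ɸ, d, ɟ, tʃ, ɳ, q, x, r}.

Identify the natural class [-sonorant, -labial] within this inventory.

The [-sonorant] segments are /θ, ʈ, ʒ, k, z, ɸ, d, ɟ, tʃ, q, x/.
Among these, [-labial] leaves /θ, ʈ, ʒ, k, z, d, ɟ, tʃ, q, x/.

θ, ʈ, ʒ, k, z, d, ɟ, tʃ, q, x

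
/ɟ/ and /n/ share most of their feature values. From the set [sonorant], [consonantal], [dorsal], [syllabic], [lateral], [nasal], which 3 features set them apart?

[sonorant], [nasal], [dorsal]

/ɟ/ (voiced palatal stop) and /n/ (alveolar nasal) agree on [+consonantal], [−syllabic], [−lateral]. They differ on [sonorant] (/ɟ/ [−], /n/ [+]), [nasal] (/ɟ/ [−], /n/ [+]), [dorsal] (/ɟ/ [+], /n/ [−]).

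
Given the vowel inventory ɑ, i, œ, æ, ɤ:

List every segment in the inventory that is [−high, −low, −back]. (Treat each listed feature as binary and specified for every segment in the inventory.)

The [−high] segments are /ɑ, œ, æ, ɤ/.
Intersecting with [−low] gives /œ, ɤ/.
Within that set, [−back] leaves /œ/.

œ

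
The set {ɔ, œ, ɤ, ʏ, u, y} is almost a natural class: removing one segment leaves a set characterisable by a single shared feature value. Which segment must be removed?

/y, ʏ, ɔ, œ, u/ are all [+round], but /ɤ/ (mid back unrounded tense vowel) is [−round]. No other single segment can be removed to leave a set sharing one feature value that the removed segment lacks, so /ɤ/ is the odd one out.

ɤ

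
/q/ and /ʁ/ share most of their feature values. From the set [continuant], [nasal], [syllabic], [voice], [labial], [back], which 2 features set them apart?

[voice], [continuant]

/q/ is the voiceless uvular stop and /ʁ/ is the voiced uvular fricative. Both are [-nasal], [-syllabic], [-labial], [+back]. /q/ is [-voice] while /ʁ/ is [+voice]; /q/ is [-continuant] while /ʁ/ is [+continuant], so the distinguishing features are [voice], [continuant].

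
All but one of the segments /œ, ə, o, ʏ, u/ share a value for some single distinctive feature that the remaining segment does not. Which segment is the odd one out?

The remaining segments after removing /ə/ share [+round]; /ə/ (mid central vowel (schwa)) is [−round]. For every other candidate removal, the leftover set fails to share any single feature value that the removed segment lacks.

ə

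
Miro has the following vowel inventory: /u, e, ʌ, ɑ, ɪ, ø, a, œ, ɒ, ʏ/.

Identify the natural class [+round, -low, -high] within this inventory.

ø, œ

Eliminate segments failing any feature: /u, ʏ/ are [+high]; /e, ʌ, ɑ, ɪ, a/ are [-round]; /ɒ/ is [+low]. The remaining /ø, œ/ satisfy [+round], [-low], [-high].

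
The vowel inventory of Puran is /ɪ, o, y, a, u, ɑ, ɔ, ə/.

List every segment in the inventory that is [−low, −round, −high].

First, the [−low] segments are /ɪ, o, y, u, ɔ, ə/.
Of those, [−round] gives /ɪ, ə/.
Then [−high] leaves /ə/.

ə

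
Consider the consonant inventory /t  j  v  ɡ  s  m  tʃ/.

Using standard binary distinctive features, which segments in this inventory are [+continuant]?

The [+continuant] segments here are /j, v, s/; the remaining /t, ɡ, m, tʃ/ are [−continuant].

j, v, s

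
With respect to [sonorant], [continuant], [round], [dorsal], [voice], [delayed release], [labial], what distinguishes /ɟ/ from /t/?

/ɟ/ (voiced palatal stop) and /t/ (voiceless alveolar stop) agree on [-sonorant], [-continuant], [-round], [-delayed release], [-labial]. They differ on [voice] (/ɟ/ [+], /t/ [-]), [dorsal] (/ɟ/ [+], /t/ [-]).

[voice], [dorsal]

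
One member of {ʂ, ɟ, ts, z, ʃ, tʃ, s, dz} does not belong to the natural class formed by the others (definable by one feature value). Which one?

/z, tʃ, ʂ, s, ʃ, ts, dz/ are all [+strident], but /ɟ/ (voiced palatal stop) is [−strident]. No other single segment can be removed to leave a set sharing one feature value that the removed segment lacks, so /ɟ/ is the odd one out.

ɟ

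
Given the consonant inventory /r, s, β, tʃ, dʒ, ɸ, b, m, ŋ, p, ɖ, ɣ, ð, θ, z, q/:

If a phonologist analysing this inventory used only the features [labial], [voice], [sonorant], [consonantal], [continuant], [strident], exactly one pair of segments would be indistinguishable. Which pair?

/ð/ (voiced dental fricative) and /ɣ/ (voiced velar fricative) are both [-labial], [+voice], [-sonorant], [+consonantal], [+continuant], [-strident], so none of the listed features separates them. (They do differ in [coronal] and [dorsal], which are not among the given features.) Every other pair in the inventory differs on at least one listed feature.

ð, ɣ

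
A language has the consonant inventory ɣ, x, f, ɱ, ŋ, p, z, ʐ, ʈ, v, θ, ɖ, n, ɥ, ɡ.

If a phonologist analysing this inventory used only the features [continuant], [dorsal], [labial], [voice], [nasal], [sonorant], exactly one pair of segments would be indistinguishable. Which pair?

Both /z/ and /ʐ/ are [+continuant], [-dorsal], [-labial], [+voice], [-nasal], [-sonorant]. Since the list omits [anterior] — which does distinguish the voiced alveolar fricative from the voiced retroflex fricative — this pair collapses; all other pairs remain distinct.

z, ʐ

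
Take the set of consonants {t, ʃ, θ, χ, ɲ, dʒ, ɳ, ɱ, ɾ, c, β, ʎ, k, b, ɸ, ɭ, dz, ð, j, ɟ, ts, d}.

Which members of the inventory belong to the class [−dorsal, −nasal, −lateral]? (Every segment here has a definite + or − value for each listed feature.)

Checking each segment against [−dorsal], [−nasal], [−lateral]: /t/ (voiceless alveolar stop), /ʃ/ (voiceless postalveolar fricative), /θ/ (voiceless dental fricative), /dʒ/ (voiced postalveolar affricate), /ɾ/ (alveolar tap), /β/ (voiced bilabial fricative), among others, satisfy every feature; every other segment in the inventory fails at least one.

t, ʃ, θ, dʒ, ɾ, β, b, ɸ, dz, ð, ts, d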